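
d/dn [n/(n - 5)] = -5/(n - 5)^2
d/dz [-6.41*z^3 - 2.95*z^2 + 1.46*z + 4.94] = -19.23*z^2 - 5.9*z + 1.46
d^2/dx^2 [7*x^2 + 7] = 14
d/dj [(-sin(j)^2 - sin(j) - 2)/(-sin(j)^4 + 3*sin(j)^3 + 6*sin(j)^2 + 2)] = 2*(-sin(j)^5 - sin(j)^3 + 12*sin(j)^2 + 10*sin(j) - 1)*cos(j)/(sin(j)^4 - 3*sin(j)^3 - 6*sin(j)^2 - 2)^2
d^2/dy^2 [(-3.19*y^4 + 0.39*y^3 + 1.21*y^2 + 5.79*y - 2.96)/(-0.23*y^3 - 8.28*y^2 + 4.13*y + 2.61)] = (4.44089209850063e-16*y^8 + 444.820368*y^6 - 647.089866*y^5 - 161.147172*y^4 - 287.623434000001*y^3 + 1237.667334*y^2 - 1363.366242*y + 337.251796)/(0.012167*y^9 + 1.314036*y^8 + 46.649865*y^7 + 520.058313*y^6 - 867.492219*y^5 - 98.243442*y^4 + 469.770976*y^3 + 35.657037*y^2 - 84.401919*y - 17.779581)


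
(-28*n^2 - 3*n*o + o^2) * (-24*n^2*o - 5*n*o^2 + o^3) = 672*n^4*o + 212*n^3*o^2 - 37*n^2*o^3 - 8*n*o^4 + o^5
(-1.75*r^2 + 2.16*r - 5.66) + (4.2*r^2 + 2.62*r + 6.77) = 2.45*r^2 + 4.78*r + 1.11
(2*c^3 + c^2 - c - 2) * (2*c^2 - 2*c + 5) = 4*c^5 - 2*c^4 + 6*c^3 + 3*c^2 - c - 10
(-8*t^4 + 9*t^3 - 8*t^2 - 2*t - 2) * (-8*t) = 64*t^5 - 72*t^4 + 64*t^3 + 16*t^2 + 16*t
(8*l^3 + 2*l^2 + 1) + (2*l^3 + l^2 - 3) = 10*l^3 + 3*l^2 - 2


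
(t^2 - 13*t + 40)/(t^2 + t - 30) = (t - 8)/(t + 6)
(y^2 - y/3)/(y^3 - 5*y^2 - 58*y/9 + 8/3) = 3*y/(3*y^2 - 14*y - 24)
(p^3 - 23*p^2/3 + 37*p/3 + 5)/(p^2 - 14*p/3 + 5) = (3*p^2 - 14*p - 5)/(3*p - 5)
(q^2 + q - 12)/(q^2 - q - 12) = (-q^2 - q + 12)/(-q^2 + q + 12)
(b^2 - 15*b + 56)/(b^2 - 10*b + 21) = (b - 8)/(b - 3)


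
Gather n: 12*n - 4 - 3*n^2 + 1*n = -3*n^2 + 13*n - 4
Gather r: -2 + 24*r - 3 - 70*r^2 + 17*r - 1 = -70*r^2 + 41*r - 6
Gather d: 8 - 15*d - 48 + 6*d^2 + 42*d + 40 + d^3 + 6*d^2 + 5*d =d^3 + 12*d^2 + 32*d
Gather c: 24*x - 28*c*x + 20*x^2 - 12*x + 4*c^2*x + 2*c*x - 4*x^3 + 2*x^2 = 4*c^2*x - 26*c*x - 4*x^3 + 22*x^2 + 12*x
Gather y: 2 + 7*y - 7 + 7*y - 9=14*y - 14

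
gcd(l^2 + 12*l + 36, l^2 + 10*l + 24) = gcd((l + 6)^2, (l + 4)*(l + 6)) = l + 6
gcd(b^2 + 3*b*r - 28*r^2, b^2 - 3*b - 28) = 1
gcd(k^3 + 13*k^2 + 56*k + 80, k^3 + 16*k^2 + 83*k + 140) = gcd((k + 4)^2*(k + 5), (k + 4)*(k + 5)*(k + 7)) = k^2 + 9*k + 20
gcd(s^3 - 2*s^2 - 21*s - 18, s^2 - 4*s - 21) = s + 3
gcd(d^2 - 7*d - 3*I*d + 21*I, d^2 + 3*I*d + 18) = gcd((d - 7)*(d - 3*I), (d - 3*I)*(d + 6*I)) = d - 3*I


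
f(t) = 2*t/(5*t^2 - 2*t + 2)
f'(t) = 2*t*(2 - 10*t)/(5*t^2 - 2*t + 2)^2 + 2/(5*t^2 - 2*t + 2)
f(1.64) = 0.27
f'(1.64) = -0.15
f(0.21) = 0.23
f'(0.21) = 1.10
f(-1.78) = -0.17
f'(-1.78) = -0.06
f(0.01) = 0.01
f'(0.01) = 1.02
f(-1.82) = -0.16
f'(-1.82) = -0.06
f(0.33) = 0.35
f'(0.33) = 0.82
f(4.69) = 0.09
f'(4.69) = -0.02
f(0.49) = 0.44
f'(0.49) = 0.32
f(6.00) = 0.07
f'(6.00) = -0.01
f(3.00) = 0.15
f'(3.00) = -0.05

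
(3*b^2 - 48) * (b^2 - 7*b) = 3*b^4 - 21*b^3 - 48*b^2 + 336*b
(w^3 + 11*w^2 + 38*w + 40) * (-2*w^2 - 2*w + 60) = -2*w^5 - 24*w^4 - 38*w^3 + 504*w^2 + 2200*w + 2400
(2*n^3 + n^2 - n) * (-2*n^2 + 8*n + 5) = -4*n^5 + 14*n^4 + 20*n^3 - 3*n^2 - 5*n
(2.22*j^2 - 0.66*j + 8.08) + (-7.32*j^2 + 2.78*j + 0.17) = -5.1*j^2 + 2.12*j + 8.25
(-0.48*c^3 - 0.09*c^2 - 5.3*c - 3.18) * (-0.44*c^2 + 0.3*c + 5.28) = 0.2112*c^5 - 0.1044*c^4 - 0.2294*c^3 - 0.666*c^2 - 28.938*c - 16.7904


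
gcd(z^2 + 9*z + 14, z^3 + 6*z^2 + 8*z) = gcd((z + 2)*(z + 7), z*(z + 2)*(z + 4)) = z + 2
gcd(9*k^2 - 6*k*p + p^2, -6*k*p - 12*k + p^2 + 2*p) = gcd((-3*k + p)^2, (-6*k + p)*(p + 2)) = 1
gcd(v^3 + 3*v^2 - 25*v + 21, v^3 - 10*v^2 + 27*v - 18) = v^2 - 4*v + 3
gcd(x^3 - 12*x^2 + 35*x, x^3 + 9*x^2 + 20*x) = x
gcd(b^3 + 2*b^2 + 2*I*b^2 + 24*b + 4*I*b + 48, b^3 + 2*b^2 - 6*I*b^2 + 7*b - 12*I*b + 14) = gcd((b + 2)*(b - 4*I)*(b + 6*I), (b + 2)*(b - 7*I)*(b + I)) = b + 2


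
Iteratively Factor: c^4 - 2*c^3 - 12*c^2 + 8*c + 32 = (c - 4)*(c^3 + 2*c^2 - 4*c - 8) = (c - 4)*(c + 2)*(c^2 - 4) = (c - 4)*(c + 2)^2*(c - 2)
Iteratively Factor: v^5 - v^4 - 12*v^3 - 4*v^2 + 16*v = (v)*(v^4 - v^3 - 12*v^2 - 4*v + 16) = v*(v - 4)*(v^3 + 3*v^2 - 4) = v*(v - 4)*(v + 2)*(v^2 + v - 2) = v*(v - 4)*(v + 2)^2*(v - 1)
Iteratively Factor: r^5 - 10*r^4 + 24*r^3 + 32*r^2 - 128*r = (r - 4)*(r^4 - 6*r^3 + 32*r) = (r - 4)*(r + 2)*(r^3 - 8*r^2 + 16*r) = (r - 4)^2*(r + 2)*(r^2 - 4*r) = (r - 4)^3*(r + 2)*(r)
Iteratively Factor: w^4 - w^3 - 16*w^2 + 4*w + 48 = (w + 3)*(w^3 - 4*w^2 - 4*w + 16) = (w + 2)*(w + 3)*(w^2 - 6*w + 8) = (w - 2)*(w + 2)*(w + 3)*(w - 4)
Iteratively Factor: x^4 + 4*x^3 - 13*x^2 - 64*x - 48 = (x + 3)*(x^3 + x^2 - 16*x - 16) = (x + 1)*(x + 3)*(x^2 - 16) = (x - 4)*(x + 1)*(x + 3)*(x + 4)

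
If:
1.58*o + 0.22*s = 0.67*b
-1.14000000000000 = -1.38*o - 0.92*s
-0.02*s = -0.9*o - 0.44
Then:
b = -0.43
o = -0.45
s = 1.91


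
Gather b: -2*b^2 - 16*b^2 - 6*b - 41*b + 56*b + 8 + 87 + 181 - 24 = -18*b^2 + 9*b + 252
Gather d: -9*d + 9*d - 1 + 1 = 0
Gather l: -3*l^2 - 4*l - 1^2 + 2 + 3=-3*l^2 - 4*l + 4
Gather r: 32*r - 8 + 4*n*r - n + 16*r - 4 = -n + r*(4*n + 48) - 12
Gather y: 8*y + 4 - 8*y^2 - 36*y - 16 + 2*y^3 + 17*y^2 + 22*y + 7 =2*y^3 + 9*y^2 - 6*y - 5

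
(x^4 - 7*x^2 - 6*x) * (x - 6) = x^5 - 6*x^4 - 7*x^3 + 36*x^2 + 36*x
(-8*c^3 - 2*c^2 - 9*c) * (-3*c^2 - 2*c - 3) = 24*c^5 + 22*c^4 + 55*c^3 + 24*c^2 + 27*c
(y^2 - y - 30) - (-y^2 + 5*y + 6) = 2*y^2 - 6*y - 36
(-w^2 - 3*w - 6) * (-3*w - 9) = 3*w^3 + 18*w^2 + 45*w + 54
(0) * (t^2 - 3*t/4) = 0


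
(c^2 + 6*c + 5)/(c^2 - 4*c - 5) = (c + 5)/(c - 5)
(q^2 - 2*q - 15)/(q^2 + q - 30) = (q + 3)/(q + 6)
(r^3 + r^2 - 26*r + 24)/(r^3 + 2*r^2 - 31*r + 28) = (r + 6)/(r + 7)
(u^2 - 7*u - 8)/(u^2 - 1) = (u - 8)/(u - 1)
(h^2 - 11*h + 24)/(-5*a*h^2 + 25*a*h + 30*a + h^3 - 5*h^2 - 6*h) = (-h^2 + 11*h - 24)/(5*a*h^2 - 25*a*h - 30*a - h^3 + 5*h^2 + 6*h)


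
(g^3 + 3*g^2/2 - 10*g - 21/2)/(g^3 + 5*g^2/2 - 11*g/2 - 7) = (g - 3)/(g - 2)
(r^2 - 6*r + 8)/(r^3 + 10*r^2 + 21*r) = (r^2 - 6*r + 8)/(r*(r^2 + 10*r + 21))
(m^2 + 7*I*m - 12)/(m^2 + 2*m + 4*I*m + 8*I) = (m + 3*I)/(m + 2)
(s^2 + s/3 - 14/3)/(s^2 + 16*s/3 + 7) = (s - 2)/(s + 3)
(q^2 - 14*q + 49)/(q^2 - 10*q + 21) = (q - 7)/(q - 3)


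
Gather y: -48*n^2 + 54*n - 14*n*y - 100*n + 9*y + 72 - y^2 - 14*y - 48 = -48*n^2 - 46*n - y^2 + y*(-14*n - 5) + 24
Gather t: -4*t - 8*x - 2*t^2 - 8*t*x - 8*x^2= -2*t^2 + t*(-8*x - 4) - 8*x^2 - 8*x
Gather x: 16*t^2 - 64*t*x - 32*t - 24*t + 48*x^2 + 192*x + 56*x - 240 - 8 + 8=16*t^2 - 56*t + 48*x^2 + x*(248 - 64*t) - 240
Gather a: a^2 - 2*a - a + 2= a^2 - 3*a + 2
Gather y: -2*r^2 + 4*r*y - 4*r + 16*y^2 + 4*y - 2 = -2*r^2 - 4*r + 16*y^2 + y*(4*r + 4) - 2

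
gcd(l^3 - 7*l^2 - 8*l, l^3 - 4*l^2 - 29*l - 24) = l^2 - 7*l - 8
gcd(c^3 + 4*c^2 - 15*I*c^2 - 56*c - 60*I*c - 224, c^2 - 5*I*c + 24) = c - 8*I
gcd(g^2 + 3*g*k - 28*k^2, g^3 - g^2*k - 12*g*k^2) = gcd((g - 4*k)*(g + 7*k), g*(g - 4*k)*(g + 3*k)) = g - 4*k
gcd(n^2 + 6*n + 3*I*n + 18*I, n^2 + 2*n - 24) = n + 6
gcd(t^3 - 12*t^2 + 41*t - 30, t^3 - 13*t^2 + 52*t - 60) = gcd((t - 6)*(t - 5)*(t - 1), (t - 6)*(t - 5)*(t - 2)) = t^2 - 11*t + 30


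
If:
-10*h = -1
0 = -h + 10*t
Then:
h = 1/10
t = 1/100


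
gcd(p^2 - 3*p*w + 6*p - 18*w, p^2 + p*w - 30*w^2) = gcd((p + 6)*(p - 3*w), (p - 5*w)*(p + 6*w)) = 1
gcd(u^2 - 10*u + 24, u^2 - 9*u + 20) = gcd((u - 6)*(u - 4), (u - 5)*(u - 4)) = u - 4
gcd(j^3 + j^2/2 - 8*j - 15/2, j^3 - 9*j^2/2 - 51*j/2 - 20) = j^2 + 7*j/2 + 5/2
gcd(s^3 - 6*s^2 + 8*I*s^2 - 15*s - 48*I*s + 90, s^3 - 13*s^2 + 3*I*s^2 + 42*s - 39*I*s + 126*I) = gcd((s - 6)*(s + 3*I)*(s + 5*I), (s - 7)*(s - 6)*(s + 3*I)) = s^2 + s*(-6 + 3*I) - 18*I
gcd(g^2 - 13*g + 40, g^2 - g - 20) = g - 5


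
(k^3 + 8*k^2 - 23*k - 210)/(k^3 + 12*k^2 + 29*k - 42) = (k - 5)/(k - 1)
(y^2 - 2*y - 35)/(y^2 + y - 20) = (y - 7)/(y - 4)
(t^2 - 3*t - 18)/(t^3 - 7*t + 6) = (t - 6)/(t^2 - 3*t + 2)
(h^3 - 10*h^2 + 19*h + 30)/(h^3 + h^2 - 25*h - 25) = (h - 6)/(h + 5)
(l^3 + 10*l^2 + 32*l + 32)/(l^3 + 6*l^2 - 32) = (l + 2)/(l - 2)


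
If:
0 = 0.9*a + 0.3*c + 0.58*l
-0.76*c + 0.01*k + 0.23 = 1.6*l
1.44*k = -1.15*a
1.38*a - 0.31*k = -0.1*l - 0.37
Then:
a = -0.16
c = 2.54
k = 0.13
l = -1.06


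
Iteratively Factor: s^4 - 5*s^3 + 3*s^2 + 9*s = (s - 3)*(s^3 - 2*s^2 - 3*s) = (s - 3)*(s + 1)*(s^2 - 3*s) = (s - 3)^2*(s + 1)*(s)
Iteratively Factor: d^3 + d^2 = (d + 1)*(d^2) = d*(d + 1)*(d)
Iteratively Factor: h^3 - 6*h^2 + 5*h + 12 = (h - 4)*(h^2 - 2*h - 3) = (h - 4)*(h - 3)*(h + 1)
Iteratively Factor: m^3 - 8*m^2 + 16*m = (m)*(m^2 - 8*m + 16) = m*(m - 4)*(m - 4)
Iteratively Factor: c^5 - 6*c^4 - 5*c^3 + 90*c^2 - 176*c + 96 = (c - 1)*(c^4 - 5*c^3 - 10*c^2 + 80*c - 96) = (c - 1)*(c + 4)*(c^3 - 9*c^2 + 26*c - 24) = (c - 2)*(c - 1)*(c + 4)*(c^2 - 7*c + 12) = (c - 3)*(c - 2)*(c - 1)*(c + 4)*(c - 4)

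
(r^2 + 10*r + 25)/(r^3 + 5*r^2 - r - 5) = (r + 5)/(r^2 - 1)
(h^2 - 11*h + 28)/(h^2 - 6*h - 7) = (h - 4)/(h + 1)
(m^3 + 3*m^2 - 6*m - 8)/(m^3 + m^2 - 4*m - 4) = (m + 4)/(m + 2)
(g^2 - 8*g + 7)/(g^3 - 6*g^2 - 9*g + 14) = 1/(g + 2)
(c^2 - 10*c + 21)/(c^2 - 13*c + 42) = (c - 3)/(c - 6)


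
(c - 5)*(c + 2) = c^2 - 3*c - 10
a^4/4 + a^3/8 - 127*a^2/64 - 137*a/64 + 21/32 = (a/4 + 1/2)*(a - 3)*(a - 1/4)*(a + 7/4)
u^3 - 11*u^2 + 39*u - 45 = (u - 5)*(u - 3)^2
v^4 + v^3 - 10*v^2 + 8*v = v*(v - 2)*(v - 1)*(v + 4)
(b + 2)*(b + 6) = b^2 + 8*b + 12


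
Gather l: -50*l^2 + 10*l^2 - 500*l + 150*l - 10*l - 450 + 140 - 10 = -40*l^2 - 360*l - 320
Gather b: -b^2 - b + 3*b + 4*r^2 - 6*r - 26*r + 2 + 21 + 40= -b^2 + 2*b + 4*r^2 - 32*r + 63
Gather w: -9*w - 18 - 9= -9*w - 27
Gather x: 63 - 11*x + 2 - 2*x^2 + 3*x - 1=-2*x^2 - 8*x + 64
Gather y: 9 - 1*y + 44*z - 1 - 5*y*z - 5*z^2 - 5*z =y*(-5*z - 1) - 5*z^2 + 39*z + 8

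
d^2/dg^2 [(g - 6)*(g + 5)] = 2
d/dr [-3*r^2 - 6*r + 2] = -6*r - 6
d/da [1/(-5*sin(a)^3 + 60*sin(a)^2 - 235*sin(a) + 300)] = (3*sin(a)^2 - 24*sin(a) + 47)*cos(a)/(5*(sin(a)^3 - 12*sin(a)^2 + 47*sin(a) - 60)^2)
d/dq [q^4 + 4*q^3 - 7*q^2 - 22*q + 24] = 4*q^3 + 12*q^2 - 14*q - 22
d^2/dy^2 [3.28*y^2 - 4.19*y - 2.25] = 6.56000000000000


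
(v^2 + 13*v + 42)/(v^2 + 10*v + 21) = (v + 6)/(v + 3)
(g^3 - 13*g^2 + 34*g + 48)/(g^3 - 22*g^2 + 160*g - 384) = (g + 1)/(g - 8)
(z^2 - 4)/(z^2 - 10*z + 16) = (z + 2)/(z - 8)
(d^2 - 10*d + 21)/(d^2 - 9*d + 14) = (d - 3)/(d - 2)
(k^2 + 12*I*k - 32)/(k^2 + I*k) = (k^2 + 12*I*k - 32)/(k*(k + I))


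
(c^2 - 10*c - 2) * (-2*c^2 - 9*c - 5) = -2*c^4 + 11*c^3 + 89*c^2 + 68*c + 10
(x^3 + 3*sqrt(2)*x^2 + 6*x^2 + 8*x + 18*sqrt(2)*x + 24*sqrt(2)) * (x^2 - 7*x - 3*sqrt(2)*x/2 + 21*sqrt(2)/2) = x^5 - x^4 + 3*sqrt(2)*x^4/2 - 43*x^3 - 3*sqrt(2)*x^3/2 - 51*sqrt(2)*x^2 - 47*x^2 - 84*sqrt(2)*x + 306*x + 504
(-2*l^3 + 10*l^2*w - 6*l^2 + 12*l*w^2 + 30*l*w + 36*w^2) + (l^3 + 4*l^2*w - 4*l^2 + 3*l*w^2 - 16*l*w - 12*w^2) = -l^3 + 14*l^2*w - 10*l^2 + 15*l*w^2 + 14*l*w + 24*w^2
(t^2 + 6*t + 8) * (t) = t^3 + 6*t^2 + 8*t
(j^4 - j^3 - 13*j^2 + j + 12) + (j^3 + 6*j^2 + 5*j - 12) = j^4 - 7*j^2 + 6*j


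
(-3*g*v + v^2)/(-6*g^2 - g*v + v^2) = v/(2*g + v)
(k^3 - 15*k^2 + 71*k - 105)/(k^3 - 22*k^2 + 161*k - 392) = (k^2 - 8*k + 15)/(k^2 - 15*k + 56)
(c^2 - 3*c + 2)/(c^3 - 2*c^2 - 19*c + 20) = (c - 2)/(c^2 - c - 20)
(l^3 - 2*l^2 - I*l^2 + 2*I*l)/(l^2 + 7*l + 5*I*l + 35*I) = l*(l^2 - l*(2 + I) + 2*I)/(l^2 + l*(7 + 5*I) + 35*I)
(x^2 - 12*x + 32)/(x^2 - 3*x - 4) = (x - 8)/(x + 1)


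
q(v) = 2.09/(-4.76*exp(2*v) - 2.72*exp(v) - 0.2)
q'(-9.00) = 0.02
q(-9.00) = -10.43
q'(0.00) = 0.43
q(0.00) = -0.27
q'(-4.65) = 1.10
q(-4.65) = -9.23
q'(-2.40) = 2.88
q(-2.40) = -4.30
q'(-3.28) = 2.53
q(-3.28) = -6.76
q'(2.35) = 0.01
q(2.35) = -0.00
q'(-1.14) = 1.59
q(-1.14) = -1.34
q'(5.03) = 0.00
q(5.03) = -0.00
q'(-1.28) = 1.78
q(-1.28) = -1.58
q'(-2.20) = 2.79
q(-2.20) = -3.73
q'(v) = 2.09*(9.52*exp(2*v) + 2.72*exp(v))/(-4.76*exp(2*v) - 2.72*exp(v) - 0.2)^2 = (19.8968*exp(v) + 5.6848)*exp(v)/(4.76*exp(2*v) + 2.72*exp(v) + 0.2)^2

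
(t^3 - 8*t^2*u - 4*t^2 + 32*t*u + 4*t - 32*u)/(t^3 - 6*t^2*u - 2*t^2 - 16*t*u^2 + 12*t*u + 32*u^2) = (t - 2)/(t + 2*u)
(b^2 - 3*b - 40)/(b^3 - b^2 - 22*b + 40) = (b - 8)/(b^2 - 6*b + 8)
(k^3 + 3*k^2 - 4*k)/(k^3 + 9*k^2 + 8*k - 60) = k*(k^2 + 3*k - 4)/(k^3 + 9*k^2 + 8*k - 60)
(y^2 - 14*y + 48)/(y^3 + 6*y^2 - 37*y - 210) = (y - 8)/(y^2 + 12*y + 35)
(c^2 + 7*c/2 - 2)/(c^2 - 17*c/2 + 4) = (c + 4)/(c - 8)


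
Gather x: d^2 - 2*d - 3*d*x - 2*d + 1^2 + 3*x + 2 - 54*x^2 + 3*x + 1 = d^2 - 4*d - 54*x^2 + x*(6 - 3*d) + 4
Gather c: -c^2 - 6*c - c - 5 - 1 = -c^2 - 7*c - 6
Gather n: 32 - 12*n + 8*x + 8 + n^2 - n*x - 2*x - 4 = n^2 + n*(-x - 12) + 6*x + 36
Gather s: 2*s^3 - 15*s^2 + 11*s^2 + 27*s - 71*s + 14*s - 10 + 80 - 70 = 2*s^3 - 4*s^2 - 30*s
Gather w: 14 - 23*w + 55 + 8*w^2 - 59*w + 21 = 8*w^2 - 82*w + 90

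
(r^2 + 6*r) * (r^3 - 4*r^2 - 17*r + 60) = r^5 + 2*r^4 - 41*r^3 - 42*r^2 + 360*r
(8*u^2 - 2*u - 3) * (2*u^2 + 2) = 16*u^4 - 4*u^3 + 10*u^2 - 4*u - 6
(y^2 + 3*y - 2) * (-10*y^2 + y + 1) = -10*y^4 - 29*y^3 + 24*y^2 + y - 2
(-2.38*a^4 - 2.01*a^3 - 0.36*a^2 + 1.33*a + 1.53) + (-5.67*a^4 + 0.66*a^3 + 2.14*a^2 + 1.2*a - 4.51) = -8.05*a^4 - 1.35*a^3 + 1.78*a^2 + 2.53*a - 2.98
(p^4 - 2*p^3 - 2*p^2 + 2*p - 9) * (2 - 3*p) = -3*p^5 + 8*p^4 + 2*p^3 - 10*p^2 + 31*p - 18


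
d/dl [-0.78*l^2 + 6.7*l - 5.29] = 6.7 - 1.56*l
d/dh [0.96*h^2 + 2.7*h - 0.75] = 1.92*h + 2.7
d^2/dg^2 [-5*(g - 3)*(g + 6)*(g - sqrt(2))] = -30*g - 30 + 10*sqrt(2)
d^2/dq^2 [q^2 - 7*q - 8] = 2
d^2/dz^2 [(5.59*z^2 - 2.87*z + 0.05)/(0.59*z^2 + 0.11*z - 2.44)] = (-2.723676*z^3 + 48.388614*z^2 - 24.770442*z + 65.165802)/(0.205379*z^6 + 0.114873*z^5 - 2.526675*z^4 - 0.948805*z^3 + 10.4493*z^2 + 1.964688*z - 14.526784)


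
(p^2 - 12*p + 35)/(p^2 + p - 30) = (p - 7)/(p + 6)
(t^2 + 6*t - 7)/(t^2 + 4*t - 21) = (t - 1)/(t - 3)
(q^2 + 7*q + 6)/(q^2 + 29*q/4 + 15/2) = 4*(q + 1)/(4*q + 5)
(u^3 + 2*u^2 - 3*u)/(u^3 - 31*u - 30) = u*(-u^2 - 2*u + 3)/(-u^3 + 31*u + 30)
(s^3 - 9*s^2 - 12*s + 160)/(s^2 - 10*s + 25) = (s^2 - 4*s - 32)/(s - 5)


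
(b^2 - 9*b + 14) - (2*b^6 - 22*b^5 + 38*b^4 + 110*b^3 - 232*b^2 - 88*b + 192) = -2*b^6 + 22*b^5 - 38*b^4 - 110*b^3 + 233*b^2 + 79*b - 178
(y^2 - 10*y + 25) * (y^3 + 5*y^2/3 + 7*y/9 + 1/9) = y^5 - 25*y^4/3 + 82*y^3/9 + 34*y^2 + 55*y/3 + 25/9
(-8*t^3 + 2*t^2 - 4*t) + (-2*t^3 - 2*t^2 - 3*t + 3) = -10*t^3 - 7*t + 3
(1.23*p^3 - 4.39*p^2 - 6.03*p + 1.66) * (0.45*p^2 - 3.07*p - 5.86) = 0.5535*p^5 - 5.7516*p^4 + 3.556*p^3 + 44.9845*p^2 + 30.2396*p - 9.7276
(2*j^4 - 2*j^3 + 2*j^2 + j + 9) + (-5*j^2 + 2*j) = 2*j^4 - 2*j^3 - 3*j^2 + 3*j + 9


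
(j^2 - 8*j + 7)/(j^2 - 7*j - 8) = (-j^2 + 8*j - 7)/(-j^2 + 7*j + 8)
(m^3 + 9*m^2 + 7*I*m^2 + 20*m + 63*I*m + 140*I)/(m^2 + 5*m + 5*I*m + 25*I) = (m^2 + m*(4 + 7*I) + 28*I)/(m + 5*I)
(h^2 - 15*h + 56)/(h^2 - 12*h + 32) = (h - 7)/(h - 4)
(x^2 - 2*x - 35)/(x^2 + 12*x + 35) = (x - 7)/(x + 7)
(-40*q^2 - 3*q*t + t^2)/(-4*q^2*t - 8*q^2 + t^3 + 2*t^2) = (40*q^2 + 3*q*t - t^2)/(4*q^2*t + 8*q^2 - t^3 - 2*t^2)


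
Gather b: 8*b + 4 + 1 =8*b + 5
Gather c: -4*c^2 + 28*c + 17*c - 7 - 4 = -4*c^2 + 45*c - 11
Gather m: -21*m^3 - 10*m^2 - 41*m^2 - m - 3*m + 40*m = -21*m^3 - 51*m^2 + 36*m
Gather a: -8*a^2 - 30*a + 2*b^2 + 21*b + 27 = -8*a^2 - 30*a + 2*b^2 + 21*b + 27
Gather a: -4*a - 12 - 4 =-4*a - 16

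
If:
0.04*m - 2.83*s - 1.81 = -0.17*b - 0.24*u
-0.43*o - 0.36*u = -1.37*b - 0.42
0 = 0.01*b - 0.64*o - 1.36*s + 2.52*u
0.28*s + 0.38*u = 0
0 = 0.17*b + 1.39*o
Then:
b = -0.29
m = 45.89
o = 0.04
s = -0.01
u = 0.01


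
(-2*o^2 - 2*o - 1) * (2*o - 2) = -4*o^3 + 2*o + 2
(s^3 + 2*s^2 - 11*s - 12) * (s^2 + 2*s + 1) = s^5 + 4*s^4 - 6*s^3 - 32*s^2 - 35*s - 12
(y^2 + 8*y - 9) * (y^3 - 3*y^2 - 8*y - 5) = y^5 + 5*y^4 - 41*y^3 - 42*y^2 + 32*y + 45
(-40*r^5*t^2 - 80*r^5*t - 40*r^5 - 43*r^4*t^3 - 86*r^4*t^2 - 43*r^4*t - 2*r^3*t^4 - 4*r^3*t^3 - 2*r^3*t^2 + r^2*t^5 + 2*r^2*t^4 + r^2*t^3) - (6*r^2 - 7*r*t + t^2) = -40*r^5*t^2 - 80*r^5*t - 40*r^5 - 43*r^4*t^3 - 86*r^4*t^2 - 43*r^4*t - 2*r^3*t^4 - 4*r^3*t^3 - 2*r^3*t^2 + r^2*t^5 + 2*r^2*t^4 + r^2*t^3 - 6*r^2 + 7*r*t - t^2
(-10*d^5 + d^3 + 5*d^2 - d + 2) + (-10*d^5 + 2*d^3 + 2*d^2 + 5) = -20*d^5 + 3*d^3 + 7*d^2 - d + 7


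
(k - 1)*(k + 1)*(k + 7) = k^3 + 7*k^2 - k - 7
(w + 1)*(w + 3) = w^2 + 4*w + 3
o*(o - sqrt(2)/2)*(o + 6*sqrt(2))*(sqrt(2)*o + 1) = sqrt(2)*o^4 + 12*o^3 - sqrt(2)*o^2/2 - 6*o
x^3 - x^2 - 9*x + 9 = (x - 3)*(x - 1)*(x + 3)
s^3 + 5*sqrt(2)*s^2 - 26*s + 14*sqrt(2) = (s - sqrt(2))^2*(s + 7*sqrt(2))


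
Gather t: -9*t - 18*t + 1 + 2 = 3 - 27*t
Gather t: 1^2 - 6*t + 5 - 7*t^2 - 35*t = -7*t^2 - 41*t + 6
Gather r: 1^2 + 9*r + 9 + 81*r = 90*r + 10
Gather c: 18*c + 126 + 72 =18*c + 198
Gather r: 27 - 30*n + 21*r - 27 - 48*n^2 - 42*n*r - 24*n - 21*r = -48*n^2 - 42*n*r - 54*n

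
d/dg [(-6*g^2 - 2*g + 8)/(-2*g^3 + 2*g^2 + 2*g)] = (-3*g^4 - 2*g^3 + 10*g^2 - 8*g - 4)/(g^2*(g^4 - 2*g^3 - g^2 + 2*g + 1))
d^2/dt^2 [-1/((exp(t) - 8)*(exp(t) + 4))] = 4*(-exp(3*t) + 3*exp(2*t) - 36*exp(t) + 32)*exp(t)/(exp(6*t) - 12*exp(5*t) - 48*exp(4*t) + 704*exp(3*t) + 1536*exp(2*t) - 12288*exp(t) - 32768)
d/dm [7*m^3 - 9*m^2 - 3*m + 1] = 21*m^2 - 18*m - 3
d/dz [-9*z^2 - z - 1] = -18*z - 1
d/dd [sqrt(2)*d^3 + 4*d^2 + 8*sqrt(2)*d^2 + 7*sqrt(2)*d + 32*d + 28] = 3*sqrt(2)*d^2 + 8*d + 16*sqrt(2)*d + 7*sqrt(2) + 32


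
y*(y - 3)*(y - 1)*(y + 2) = y^4 - 2*y^3 - 5*y^2 + 6*y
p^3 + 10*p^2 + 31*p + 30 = (p + 2)*(p + 3)*(p + 5)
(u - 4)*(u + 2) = u^2 - 2*u - 8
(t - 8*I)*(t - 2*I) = t^2 - 10*I*t - 16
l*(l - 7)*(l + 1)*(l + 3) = l^4 - 3*l^3 - 25*l^2 - 21*l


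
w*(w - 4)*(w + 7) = w^3 + 3*w^2 - 28*w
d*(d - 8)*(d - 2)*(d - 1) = d^4 - 11*d^3 + 26*d^2 - 16*d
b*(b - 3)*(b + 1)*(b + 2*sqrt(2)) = b^4 - 2*b^3 + 2*sqrt(2)*b^3 - 4*sqrt(2)*b^2 - 3*b^2 - 6*sqrt(2)*b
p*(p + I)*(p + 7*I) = p^3 + 8*I*p^2 - 7*p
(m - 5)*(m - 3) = m^2 - 8*m + 15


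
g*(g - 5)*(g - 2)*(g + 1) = g^4 - 6*g^3 + 3*g^2 + 10*g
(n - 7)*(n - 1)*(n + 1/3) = n^3 - 23*n^2/3 + 13*n/3 + 7/3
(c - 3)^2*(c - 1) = c^3 - 7*c^2 + 15*c - 9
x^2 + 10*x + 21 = (x + 3)*(x + 7)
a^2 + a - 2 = (a - 1)*(a + 2)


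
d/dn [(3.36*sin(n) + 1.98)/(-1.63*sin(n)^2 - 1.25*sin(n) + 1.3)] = (5.4768*sin(n)^2 + 6.4548*sin(n) + 6.843)*cos(n)/(2.6569*sin(n)^4 + 4.075*sin(n)^3 - 2.6755*sin(n)^2 - 3.25*sin(n) + 1.69)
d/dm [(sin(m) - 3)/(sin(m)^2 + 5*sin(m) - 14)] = (6*sin(m) + cos(m)^2)*cos(m)/(sin(m)^2 + 5*sin(m) - 14)^2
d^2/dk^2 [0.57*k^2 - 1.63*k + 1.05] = 1.14000000000000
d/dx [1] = 0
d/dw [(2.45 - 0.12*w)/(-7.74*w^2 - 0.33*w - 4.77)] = (-0.9288*w^2 + 37.926*w + 1.3809)/(59.9076*w^4 + 5.1084*w^3 + 73.9485*w^2 + 3.1482*w + 22.7529)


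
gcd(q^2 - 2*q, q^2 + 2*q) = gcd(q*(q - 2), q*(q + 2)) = q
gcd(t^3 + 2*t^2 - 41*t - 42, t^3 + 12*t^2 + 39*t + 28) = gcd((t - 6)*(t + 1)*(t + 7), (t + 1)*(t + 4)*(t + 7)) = t^2 + 8*t + 7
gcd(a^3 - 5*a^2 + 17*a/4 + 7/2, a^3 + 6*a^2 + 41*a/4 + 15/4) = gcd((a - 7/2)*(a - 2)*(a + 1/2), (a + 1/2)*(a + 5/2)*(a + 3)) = a + 1/2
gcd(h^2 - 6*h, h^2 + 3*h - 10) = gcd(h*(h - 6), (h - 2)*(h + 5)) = 1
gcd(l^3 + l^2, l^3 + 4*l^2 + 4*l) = l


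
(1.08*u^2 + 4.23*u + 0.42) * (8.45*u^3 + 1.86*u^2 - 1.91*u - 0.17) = 9.126*u^5 + 37.7523*u^4 + 9.354*u^3 - 7.4817*u^2 - 1.5213*u - 0.0714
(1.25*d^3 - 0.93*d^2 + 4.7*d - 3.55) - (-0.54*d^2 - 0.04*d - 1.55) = 1.25*d^3 - 0.39*d^2 + 4.74*d - 2.0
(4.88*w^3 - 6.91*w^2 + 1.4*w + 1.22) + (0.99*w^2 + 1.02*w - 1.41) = 4.88*w^3 - 5.92*w^2 + 2.42*w - 0.19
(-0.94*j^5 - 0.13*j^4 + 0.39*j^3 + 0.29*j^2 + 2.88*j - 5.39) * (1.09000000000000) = -1.0246*j^5 - 0.1417*j^4 + 0.4251*j^3 + 0.3161*j^2 + 3.1392*j - 5.8751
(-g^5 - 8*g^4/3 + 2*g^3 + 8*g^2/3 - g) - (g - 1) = -g^5 - 8*g^4/3 + 2*g^3 + 8*g^2/3 - 2*g + 1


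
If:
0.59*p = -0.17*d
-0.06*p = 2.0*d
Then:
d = 0.00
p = 0.00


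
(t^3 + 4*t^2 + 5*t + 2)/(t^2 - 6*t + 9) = (t^3 + 4*t^2 + 5*t + 2)/(t^2 - 6*t + 9)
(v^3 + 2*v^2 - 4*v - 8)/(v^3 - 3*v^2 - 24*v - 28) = (v - 2)/(v - 7)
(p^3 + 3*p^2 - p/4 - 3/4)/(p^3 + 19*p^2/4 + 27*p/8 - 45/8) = 2*(4*p^2 - 1)/(8*p^2 + 14*p - 15)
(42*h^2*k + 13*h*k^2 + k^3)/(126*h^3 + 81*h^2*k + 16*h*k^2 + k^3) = k/(3*h + k)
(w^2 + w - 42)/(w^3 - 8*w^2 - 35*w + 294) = (w^2 + w - 42)/(w^3 - 8*w^2 - 35*w + 294)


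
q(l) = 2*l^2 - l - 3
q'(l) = 4*l - 1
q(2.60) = 7.92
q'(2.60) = 9.40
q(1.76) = 1.44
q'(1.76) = 6.04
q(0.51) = -2.99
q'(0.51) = 1.04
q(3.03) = 12.33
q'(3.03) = 11.12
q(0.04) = -3.04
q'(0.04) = -0.84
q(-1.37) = 2.12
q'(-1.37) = -6.48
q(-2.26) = 9.48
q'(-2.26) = -10.04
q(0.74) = -2.64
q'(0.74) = 1.96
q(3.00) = 12.00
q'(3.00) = 11.00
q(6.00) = 63.00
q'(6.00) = 23.00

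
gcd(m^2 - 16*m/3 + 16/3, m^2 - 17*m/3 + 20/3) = m - 4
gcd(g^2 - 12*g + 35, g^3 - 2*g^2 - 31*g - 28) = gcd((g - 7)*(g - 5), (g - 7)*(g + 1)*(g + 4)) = g - 7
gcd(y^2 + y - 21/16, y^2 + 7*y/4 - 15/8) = y - 3/4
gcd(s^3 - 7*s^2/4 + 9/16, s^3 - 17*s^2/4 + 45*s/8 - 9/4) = s^2 - 9*s/4 + 9/8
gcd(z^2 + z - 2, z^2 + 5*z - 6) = z - 1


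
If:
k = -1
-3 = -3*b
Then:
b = 1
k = -1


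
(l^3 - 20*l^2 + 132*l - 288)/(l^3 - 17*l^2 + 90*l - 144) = (l - 6)/(l - 3)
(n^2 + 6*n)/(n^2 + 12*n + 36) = n/(n + 6)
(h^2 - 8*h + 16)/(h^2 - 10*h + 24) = (h - 4)/(h - 6)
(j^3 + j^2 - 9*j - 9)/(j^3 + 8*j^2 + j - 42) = (j^2 - 2*j - 3)/(j^2 + 5*j - 14)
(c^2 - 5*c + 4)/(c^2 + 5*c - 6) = (c - 4)/(c + 6)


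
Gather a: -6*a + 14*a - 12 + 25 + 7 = 8*a + 20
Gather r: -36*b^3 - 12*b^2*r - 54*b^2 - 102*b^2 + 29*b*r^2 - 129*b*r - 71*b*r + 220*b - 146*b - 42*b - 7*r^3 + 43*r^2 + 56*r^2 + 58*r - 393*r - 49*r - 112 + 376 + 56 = -36*b^3 - 156*b^2 + 32*b - 7*r^3 + r^2*(29*b + 99) + r*(-12*b^2 - 200*b - 384) + 320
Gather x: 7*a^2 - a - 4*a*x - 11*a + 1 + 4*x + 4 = 7*a^2 - 12*a + x*(4 - 4*a) + 5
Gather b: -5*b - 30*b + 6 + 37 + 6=49 - 35*b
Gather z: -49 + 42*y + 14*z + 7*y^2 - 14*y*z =7*y^2 + 42*y + z*(14 - 14*y) - 49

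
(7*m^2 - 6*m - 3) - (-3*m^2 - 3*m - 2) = 10*m^2 - 3*m - 1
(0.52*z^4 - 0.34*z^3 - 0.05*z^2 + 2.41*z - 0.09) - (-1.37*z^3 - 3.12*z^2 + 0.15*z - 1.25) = 0.52*z^4 + 1.03*z^3 + 3.07*z^2 + 2.26*z + 1.16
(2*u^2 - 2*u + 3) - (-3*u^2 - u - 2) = 5*u^2 - u + 5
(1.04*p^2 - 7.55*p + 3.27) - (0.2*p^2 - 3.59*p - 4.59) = 0.84*p^2 - 3.96*p + 7.86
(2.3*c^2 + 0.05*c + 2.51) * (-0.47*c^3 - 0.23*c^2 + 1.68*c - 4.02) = -1.081*c^5 - 0.5525*c^4 + 2.6728*c^3 - 9.7393*c^2 + 4.0158*c - 10.0902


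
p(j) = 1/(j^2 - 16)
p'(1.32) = -0.01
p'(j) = -2*j/(j^2 - 16)^2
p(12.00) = 0.01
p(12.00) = 0.01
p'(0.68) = -0.01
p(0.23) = -0.06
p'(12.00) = 0.00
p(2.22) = -0.09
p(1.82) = -0.08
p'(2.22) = -0.04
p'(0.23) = -0.00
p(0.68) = -0.06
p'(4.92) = -0.15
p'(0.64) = -0.01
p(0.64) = -0.06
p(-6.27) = 0.04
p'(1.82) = -0.02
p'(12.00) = 0.00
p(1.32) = -0.07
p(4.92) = 0.12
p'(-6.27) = 0.02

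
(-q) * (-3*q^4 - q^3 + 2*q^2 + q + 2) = 3*q^5 + q^4 - 2*q^3 - q^2 - 2*q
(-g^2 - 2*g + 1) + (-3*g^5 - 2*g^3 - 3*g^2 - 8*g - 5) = -3*g^5 - 2*g^3 - 4*g^2 - 10*g - 4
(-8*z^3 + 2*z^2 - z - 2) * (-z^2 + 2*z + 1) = 8*z^5 - 18*z^4 - 3*z^3 + 2*z^2 - 5*z - 2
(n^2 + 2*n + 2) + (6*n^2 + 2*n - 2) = 7*n^2 + 4*n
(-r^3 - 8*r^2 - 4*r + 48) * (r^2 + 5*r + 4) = -r^5 - 13*r^4 - 48*r^3 - 4*r^2 + 224*r + 192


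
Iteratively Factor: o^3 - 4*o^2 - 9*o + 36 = (o - 4)*(o^2 - 9) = (o - 4)*(o - 3)*(o + 3)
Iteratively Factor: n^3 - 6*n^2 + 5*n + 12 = (n - 3)*(n^2 - 3*n - 4) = (n - 4)*(n - 3)*(n + 1)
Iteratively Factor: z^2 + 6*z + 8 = (z + 4)*(z + 2)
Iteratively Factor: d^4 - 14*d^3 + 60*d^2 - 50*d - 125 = (d - 5)*(d^3 - 9*d^2 + 15*d + 25) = (d - 5)*(d + 1)*(d^2 - 10*d + 25) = (d - 5)^2*(d + 1)*(d - 5)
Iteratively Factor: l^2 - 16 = (l - 4)*(l + 4)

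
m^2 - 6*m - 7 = (m - 7)*(m + 1)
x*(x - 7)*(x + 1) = x^3 - 6*x^2 - 7*x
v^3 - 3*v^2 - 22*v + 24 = (v - 6)*(v - 1)*(v + 4)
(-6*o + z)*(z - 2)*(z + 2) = -6*o*z^2 + 24*o + z^3 - 4*z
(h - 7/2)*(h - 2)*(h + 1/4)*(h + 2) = h^4 - 13*h^3/4 - 39*h^2/8 + 13*h + 7/2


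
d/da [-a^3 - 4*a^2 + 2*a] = -3*a^2 - 8*a + 2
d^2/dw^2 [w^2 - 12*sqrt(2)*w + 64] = 2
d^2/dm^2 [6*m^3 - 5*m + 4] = 36*m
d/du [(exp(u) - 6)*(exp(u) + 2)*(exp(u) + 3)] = (3*exp(2*u) - 2*exp(u) - 24)*exp(u)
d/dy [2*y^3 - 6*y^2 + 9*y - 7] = 6*y^2 - 12*y + 9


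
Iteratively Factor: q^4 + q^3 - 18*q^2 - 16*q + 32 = (q + 2)*(q^3 - q^2 - 16*q + 16) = (q - 1)*(q + 2)*(q^2 - 16) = (q - 1)*(q + 2)*(q + 4)*(q - 4)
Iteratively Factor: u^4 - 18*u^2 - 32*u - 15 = (u + 3)*(u^3 - 3*u^2 - 9*u - 5) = (u - 5)*(u + 3)*(u^2 + 2*u + 1) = (u - 5)*(u + 1)*(u + 3)*(u + 1)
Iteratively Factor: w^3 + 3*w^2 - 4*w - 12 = (w + 3)*(w^2 - 4) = (w + 2)*(w + 3)*(w - 2)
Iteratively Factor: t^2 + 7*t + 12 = (t + 4)*(t + 3)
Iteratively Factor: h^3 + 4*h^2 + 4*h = (h)*(h^2 + 4*h + 4) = h*(h + 2)*(h + 2)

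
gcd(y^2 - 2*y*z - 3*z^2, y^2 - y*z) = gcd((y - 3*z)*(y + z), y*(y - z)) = 1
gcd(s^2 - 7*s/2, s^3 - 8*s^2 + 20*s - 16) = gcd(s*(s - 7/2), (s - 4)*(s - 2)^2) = 1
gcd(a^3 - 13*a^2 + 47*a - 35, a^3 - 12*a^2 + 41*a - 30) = a^2 - 6*a + 5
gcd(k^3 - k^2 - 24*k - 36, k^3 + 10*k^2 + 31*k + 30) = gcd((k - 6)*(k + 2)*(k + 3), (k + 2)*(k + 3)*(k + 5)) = k^2 + 5*k + 6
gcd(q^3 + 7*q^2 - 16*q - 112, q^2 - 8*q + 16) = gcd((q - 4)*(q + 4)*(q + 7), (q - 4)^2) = q - 4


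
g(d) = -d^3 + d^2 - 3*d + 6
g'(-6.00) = -123.00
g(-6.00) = 276.00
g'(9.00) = -228.00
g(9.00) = -669.00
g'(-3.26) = -41.40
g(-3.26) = 61.05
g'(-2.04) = -19.56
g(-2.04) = 24.77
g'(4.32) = -50.35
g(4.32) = -68.92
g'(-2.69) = -30.09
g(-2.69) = 40.77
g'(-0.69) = -5.81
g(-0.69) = 8.87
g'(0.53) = -2.78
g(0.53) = 4.54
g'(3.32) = -29.43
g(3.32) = -29.53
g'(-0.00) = -3.00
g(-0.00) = 6.00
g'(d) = -3*d^2 + 2*d - 3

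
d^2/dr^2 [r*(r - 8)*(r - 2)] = 6*r - 20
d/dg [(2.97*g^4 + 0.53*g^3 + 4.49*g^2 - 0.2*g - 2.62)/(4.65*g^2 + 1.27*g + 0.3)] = (27.621*g^5 + 13.7802*g^4 + 4.9102*g^3 + 7.1093*g^2 + 27.06*g + 3.2674)/(21.6225*g^4 + 11.811*g^3 + 4.4029*g^2 + 0.762*g + 0.09)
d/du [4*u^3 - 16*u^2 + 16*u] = 12*u^2 - 32*u + 16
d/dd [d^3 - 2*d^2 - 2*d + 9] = 3*d^2 - 4*d - 2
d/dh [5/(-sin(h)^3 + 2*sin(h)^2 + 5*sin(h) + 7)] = 5*(3*sin(h)^2 - 4*sin(h) - 5)*cos(h)/(sin(h)^3 - 2*sin(h)^2 - 5*sin(h) - 7)^2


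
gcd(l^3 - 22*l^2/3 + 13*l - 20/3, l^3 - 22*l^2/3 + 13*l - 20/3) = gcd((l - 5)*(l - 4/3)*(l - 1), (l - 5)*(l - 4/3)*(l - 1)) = l^3 - 22*l^2/3 + 13*l - 20/3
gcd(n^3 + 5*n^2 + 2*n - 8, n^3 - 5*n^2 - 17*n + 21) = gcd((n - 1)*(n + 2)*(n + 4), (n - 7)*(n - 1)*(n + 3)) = n - 1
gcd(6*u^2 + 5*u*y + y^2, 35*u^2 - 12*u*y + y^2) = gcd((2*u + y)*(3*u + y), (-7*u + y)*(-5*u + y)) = 1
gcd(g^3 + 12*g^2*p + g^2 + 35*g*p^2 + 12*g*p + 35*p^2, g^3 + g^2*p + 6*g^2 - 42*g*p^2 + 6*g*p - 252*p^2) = g + 7*p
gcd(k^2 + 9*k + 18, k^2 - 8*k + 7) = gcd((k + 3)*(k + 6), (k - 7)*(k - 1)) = 1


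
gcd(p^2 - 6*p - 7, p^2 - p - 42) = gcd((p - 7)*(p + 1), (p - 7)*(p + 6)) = p - 7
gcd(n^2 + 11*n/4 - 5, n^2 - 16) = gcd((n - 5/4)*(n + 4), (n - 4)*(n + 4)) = n + 4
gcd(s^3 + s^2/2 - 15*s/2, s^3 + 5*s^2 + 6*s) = s^2 + 3*s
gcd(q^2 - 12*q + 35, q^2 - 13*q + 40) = q - 5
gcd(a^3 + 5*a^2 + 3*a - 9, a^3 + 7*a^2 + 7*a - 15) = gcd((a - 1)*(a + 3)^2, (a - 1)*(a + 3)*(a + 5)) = a^2 + 2*a - 3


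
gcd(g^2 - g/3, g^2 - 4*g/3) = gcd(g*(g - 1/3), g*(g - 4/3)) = g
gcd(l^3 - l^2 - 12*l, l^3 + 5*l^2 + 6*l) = l^2 + 3*l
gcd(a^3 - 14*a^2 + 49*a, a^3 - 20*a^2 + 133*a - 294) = a^2 - 14*a + 49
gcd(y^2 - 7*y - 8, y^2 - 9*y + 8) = y - 8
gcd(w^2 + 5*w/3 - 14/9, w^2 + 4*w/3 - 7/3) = w + 7/3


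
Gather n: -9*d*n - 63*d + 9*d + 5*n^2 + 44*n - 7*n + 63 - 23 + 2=-54*d + 5*n^2 + n*(37 - 9*d) + 42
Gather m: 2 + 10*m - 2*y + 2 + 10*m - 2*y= 20*m - 4*y + 4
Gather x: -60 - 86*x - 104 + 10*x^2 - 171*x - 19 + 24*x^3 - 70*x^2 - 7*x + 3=24*x^3 - 60*x^2 - 264*x - 180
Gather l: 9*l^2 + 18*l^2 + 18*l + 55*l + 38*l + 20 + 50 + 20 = 27*l^2 + 111*l + 90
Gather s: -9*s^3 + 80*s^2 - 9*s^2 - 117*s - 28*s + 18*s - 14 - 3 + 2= -9*s^3 + 71*s^2 - 127*s - 15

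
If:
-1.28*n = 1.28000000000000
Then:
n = -1.00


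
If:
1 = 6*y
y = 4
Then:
No Solution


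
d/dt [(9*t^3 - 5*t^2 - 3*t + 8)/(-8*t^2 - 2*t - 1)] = (-72*t^4 - 36*t^3 - 41*t^2 + 138*t + 19)/(64*t^4 + 32*t^3 + 20*t^2 + 4*t + 1)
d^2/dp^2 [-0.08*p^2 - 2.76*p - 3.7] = -0.160000000000000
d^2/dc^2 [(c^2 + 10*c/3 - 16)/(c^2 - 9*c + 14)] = 2*(37*c^3 - 270*c^2 + 876*c - 1368)/(3*(c^6 - 27*c^5 + 285*c^4 - 1485*c^3 + 3990*c^2 - 5292*c + 2744))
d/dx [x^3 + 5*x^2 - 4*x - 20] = 3*x^2 + 10*x - 4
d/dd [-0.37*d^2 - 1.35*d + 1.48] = -0.74*d - 1.35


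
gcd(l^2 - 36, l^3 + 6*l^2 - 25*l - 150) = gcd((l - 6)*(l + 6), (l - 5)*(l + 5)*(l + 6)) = l + 6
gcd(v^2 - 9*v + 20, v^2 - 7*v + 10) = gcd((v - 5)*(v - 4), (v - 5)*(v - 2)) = v - 5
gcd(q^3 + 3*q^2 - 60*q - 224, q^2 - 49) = q + 7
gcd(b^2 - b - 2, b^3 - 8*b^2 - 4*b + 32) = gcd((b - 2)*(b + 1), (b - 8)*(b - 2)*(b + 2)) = b - 2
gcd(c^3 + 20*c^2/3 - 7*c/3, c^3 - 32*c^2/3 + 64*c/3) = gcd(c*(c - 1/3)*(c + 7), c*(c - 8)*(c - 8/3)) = c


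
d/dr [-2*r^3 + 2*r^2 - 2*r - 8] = -6*r^2 + 4*r - 2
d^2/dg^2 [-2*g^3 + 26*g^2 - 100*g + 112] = 52 - 12*g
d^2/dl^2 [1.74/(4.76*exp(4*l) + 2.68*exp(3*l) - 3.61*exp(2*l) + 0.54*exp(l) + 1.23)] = ((-132.5184*exp(3*l) - 41.9688*exp(2*l) + 25.1256*exp(l) - 0.9396)*(4.76*exp(4*l) + 2.68*exp(3*l) - 3.61*exp(2*l) + 0.54*exp(l) + 1.23) + 1.74*(19.04*exp(3*l) + 8.04*exp(2*l) - 7.22*exp(l) + 0.54)*(38.08*exp(3*l) + 16.08*exp(2*l) - 14.44*exp(l) + 1.08)*exp(l))*exp(l)/(4.76*exp(4*l) + 2.68*exp(3*l) - 3.61*exp(2*l) + 0.54*exp(l) + 1.23)^3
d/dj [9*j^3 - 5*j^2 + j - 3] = 27*j^2 - 10*j + 1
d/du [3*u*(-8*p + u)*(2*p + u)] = -48*p^2 - 36*p*u + 9*u^2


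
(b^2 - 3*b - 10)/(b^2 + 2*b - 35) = (b + 2)/(b + 7)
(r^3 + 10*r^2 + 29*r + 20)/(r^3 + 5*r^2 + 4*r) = (r + 5)/r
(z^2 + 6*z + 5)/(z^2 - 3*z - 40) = (z + 1)/(z - 8)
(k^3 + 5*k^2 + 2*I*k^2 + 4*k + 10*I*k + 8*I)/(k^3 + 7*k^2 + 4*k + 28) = (k^2 + 5*k + 4)/(k^2 + k*(7 - 2*I) - 14*I)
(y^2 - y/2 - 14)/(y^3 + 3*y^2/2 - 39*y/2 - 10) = (2*y + 7)/(2*y^2 + 11*y + 5)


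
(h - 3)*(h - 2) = h^2 - 5*h + 6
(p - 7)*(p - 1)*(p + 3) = p^3 - 5*p^2 - 17*p + 21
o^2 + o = o*(o + 1)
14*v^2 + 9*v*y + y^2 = (2*v + y)*(7*v + y)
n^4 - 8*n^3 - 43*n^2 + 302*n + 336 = (n - 8)*(n - 7)*(n + 1)*(n + 6)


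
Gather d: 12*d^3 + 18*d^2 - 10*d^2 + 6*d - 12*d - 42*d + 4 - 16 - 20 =12*d^3 + 8*d^2 - 48*d - 32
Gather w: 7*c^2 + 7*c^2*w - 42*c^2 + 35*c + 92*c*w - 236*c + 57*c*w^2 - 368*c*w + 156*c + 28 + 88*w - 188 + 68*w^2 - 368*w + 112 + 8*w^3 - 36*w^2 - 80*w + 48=-35*c^2 - 45*c + 8*w^3 + w^2*(57*c + 32) + w*(7*c^2 - 276*c - 360)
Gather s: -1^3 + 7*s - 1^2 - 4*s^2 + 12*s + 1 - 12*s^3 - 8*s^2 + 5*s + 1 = -12*s^3 - 12*s^2 + 24*s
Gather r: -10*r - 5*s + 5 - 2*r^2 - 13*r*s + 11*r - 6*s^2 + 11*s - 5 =-2*r^2 + r*(1 - 13*s) - 6*s^2 + 6*s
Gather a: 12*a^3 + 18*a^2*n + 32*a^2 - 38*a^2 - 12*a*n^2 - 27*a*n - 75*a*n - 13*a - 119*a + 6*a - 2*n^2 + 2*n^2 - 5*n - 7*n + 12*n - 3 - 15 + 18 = 12*a^3 + a^2*(18*n - 6) + a*(-12*n^2 - 102*n - 126)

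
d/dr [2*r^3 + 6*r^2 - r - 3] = 6*r^2 + 12*r - 1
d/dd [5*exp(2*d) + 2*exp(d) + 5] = (10*exp(d) + 2)*exp(d)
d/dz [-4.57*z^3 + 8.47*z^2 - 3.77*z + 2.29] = -13.71*z^2 + 16.94*z - 3.77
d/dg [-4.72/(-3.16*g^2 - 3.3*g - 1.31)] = (-29.8304*g - 15.576)/(3.16*g^2 + 3.3*g + 1.31)^2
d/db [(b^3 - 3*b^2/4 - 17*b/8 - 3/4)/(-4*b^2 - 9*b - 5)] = (-32*b^4 - 144*b^3 - 134*b^2 + 12*b + 31)/(8*(16*b^4 + 72*b^3 + 121*b^2 + 90*b + 25))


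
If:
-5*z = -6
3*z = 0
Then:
No Solution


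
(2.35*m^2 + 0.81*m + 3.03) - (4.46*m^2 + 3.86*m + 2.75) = -2.11*m^2 - 3.05*m + 0.28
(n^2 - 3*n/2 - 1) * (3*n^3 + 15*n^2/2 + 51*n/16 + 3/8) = 3*n^5 + 3*n^4 - 177*n^3/16 - 381*n^2/32 - 15*n/4 - 3/8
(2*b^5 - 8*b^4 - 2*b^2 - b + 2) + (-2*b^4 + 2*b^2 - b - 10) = 2*b^5 - 10*b^4 - 2*b - 8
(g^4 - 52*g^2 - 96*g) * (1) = g^4 - 52*g^2 - 96*g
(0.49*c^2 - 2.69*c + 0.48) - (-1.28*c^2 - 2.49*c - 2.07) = 1.77*c^2 - 0.2*c + 2.55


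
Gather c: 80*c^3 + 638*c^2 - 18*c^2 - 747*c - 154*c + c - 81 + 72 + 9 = 80*c^3 + 620*c^2 - 900*c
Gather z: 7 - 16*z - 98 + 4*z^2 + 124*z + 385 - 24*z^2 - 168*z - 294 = -20*z^2 - 60*z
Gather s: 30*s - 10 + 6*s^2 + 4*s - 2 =6*s^2 + 34*s - 12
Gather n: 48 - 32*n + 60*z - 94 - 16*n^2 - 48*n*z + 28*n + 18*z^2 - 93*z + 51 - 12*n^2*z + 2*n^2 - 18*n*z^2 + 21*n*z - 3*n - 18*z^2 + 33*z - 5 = n^2*(-12*z - 14) + n*(-18*z^2 - 27*z - 7)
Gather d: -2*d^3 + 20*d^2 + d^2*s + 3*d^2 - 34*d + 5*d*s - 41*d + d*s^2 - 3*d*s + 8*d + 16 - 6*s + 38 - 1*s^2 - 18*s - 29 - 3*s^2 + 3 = -2*d^3 + d^2*(s + 23) + d*(s^2 + 2*s - 67) - 4*s^2 - 24*s + 28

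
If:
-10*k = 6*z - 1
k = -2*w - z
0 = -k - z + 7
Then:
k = -41/4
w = -7/2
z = 69/4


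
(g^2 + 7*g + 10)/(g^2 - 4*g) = (g^2 + 7*g + 10)/(g*(g - 4))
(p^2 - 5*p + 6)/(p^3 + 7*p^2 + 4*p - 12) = (p^2 - 5*p + 6)/(p^3 + 7*p^2 + 4*p - 12)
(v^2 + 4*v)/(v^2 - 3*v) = (v + 4)/(v - 3)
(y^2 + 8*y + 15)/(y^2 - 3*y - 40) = (y + 3)/(y - 8)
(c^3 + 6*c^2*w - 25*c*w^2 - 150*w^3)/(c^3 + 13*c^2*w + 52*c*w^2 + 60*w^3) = (c - 5*w)/(c + 2*w)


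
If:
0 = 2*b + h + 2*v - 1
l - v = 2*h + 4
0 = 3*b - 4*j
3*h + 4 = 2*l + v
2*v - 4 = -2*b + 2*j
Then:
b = 28/9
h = -23/3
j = 7/3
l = -91/9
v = 11/9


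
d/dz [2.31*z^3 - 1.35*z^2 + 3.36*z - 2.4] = 6.93*z^2 - 2.7*z + 3.36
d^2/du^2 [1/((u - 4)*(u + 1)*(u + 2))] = 2*(6*u^4 - 8*u^3 - 27*u^2 + 54*u + 92)/(u^9 - 3*u^8 - 27*u^7 + 35*u^6 + 318*u^5 + 156*u^4 - 1288*u^3 - 2592*u^2 - 1920*u - 512)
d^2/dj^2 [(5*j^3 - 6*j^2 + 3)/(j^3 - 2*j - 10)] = 4*(-3*j^6 + 15*j^5 + 141*j^4 - 200*j^3 + 141*j^2 + 795*j - 294)/(j^9 - 6*j^7 - 30*j^6 + 12*j^5 + 120*j^4 + 292*j^3 - 120*j^2 - 600*j - 1000)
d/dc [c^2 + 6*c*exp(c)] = 6*c*exp(c) + 2*c + 6*exp(c)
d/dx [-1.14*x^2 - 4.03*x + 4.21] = -2.28*x - 4.03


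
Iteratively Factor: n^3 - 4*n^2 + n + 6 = (n - 2)*(n^2 - 2*n - 3) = (n - 3)*(n - 2)*(n + 1)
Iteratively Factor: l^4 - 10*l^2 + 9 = (l + 3)*(l^3 - 3*l^2 - l + 3) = (l + 1)*(l + 3)*(l^2 - 4*l + 3) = (l - 3)*(l + 1)*(l + 3)*(l - 1)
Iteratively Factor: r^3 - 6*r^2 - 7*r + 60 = (r + 3)*(r^2 - 9*r + 20) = (r - 4)*(r + 3)*(r - 5)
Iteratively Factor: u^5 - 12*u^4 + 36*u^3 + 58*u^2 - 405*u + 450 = (u - 5)*(u^4 - 7*u^3 + u^2 + 63*u - 90) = (u - 5)*(u - 3)*(u^3 - 4*u^2 - 11*u + 30) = (u - 5)^2*(u - 3)*(u^2 + u - 6) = (u - 5)^2*(u - 3)*(u + 3)*(u - 2)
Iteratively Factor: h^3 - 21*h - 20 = (h - 5)*(h^2 + 5*h + 4) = (h - 5)*(h + 1)*(h + 4)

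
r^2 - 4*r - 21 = (r - 7)*(r + 3)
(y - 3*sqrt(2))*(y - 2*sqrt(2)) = y^2 - 5*sqrt(2)*y + 12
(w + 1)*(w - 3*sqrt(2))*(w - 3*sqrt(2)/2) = w^3 - 9*sqrt(2)*w^2/2 + w^2 - 9*sqrt(2)*w/2 + 9*w + 9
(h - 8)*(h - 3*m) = h^2 - 3*h*m - 8*h + 24*m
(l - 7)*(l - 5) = l^2 - 12*l + 35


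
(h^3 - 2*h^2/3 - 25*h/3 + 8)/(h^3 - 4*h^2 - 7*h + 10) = (h^2 + h/3 - 8)/(h^2 - 3*h - 10)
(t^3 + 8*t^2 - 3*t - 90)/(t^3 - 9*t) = (t^2 + 11*t + 30)/(t*(t + 3))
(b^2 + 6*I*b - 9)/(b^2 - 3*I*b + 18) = (b + 3*I)/(b - 6*I)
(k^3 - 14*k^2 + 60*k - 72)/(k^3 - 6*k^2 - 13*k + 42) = (k^2 - 12*k + 36)/(k^2 - 4*k - 21)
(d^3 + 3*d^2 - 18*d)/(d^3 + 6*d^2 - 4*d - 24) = d*(d - 3)/(d^2 - 4)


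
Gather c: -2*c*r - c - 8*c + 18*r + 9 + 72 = c*(-2*r - 9) + 18*r + 81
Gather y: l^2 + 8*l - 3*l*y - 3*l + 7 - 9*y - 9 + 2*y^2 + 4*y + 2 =l^2 + 5*l + 2*y^2 + y*(-3*l - 5)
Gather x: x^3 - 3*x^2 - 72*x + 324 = x^3 - 3*x^2 - 72*x + 324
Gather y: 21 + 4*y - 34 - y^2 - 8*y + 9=-y^2 - 4*y - 4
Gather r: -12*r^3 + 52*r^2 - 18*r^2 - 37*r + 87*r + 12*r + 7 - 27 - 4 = -12*r^3 + 34*r^2 + 62*r - 24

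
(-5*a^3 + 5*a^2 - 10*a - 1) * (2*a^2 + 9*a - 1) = -10*a^5 - 35*a^4 + 30*a^3 - 97*a^2 + a + 1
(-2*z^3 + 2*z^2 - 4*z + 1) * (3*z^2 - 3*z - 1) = -6*z^5 + 12*z^4 - 16*z^3 + 13*z^2 + z - 1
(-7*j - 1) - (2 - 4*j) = -3*j - 3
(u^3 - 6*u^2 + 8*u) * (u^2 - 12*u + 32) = u^5 - 18*u^4 + 112*u^3 - 288*u^2 + 256*u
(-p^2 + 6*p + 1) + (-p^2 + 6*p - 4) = -2*p^2 + 12*p - 3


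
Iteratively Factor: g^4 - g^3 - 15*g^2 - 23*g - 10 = (g + 1)*(g^3 - 2*g^2 - 13*g - 10) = (g + 1)^2*(g^2 - 3*g - 10) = (g - 5)*(g + 1)^2*(g + 2)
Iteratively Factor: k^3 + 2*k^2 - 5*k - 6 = (k + 3)*(k^2 - k - 2) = (k + 1)*(k + 3)*(k - 2)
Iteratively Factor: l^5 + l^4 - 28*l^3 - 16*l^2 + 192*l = (l + 4)*(l^4 - 3*l^3 - 16*l^2 + 48*l) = (l + 4)^2*(l^3 - 7*l^2 + 12*l) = (l - 3)*(l + 4)^2*(l^2 - 4*l) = l*(l - 3)*(l + 4)^2*(l - 4)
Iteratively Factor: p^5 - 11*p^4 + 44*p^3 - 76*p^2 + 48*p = (p)*(p^4 - 11*p^3 + 44*p^2 - 76*p + 48) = p*(p - 2)*(p^3 - 9*p^2 + 26*p - 24) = p*(p - 3)*(p - 2)*(p^2 - 6*p + 8) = p*(p - 3)*(p - 2)^2*(p - 4)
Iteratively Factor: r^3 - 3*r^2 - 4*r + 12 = (r - 3)*(r^2 - 4) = (r - 3)*(r - 2)*(r + 2)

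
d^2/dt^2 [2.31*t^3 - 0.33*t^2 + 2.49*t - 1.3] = 13.86*t - 0.66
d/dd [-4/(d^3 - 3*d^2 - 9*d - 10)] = 12*(d^2 - 2*d - 3)/(-d^3 + 3*d^2 + 9*d + 10)^2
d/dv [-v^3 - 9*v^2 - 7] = 3*v*(-v - 6)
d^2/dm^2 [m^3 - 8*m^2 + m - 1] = 6*m - 16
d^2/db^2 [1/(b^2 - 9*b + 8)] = 2*(-b^2 + 9*b + (2*b - 9)^2 - 8)/(b^2 - 9*b + 8)^3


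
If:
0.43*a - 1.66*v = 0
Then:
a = 3.86046511627907*v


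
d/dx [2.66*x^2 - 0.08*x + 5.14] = 5.32*x - 0.08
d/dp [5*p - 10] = 5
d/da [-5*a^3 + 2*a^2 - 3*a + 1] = -15*a^2 + 4*a - 3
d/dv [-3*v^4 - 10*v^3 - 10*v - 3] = -12*v^3 - 30*v^2 - 10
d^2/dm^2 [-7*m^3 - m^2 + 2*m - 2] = -42*m - 2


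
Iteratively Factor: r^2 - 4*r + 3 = (r - 3)*(r - 1)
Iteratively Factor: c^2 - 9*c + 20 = (c - 4)*(c - 5)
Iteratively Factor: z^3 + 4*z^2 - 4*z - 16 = (z - 2)*(z^2 + 6*z + 8) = (z - 2)*(z + 4)*(z + 2)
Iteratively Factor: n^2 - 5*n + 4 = (n - 1)*(n - 4)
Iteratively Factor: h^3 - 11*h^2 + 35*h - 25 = (h - 1)*(h^2 - 10*h + 25) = (h - 5)*(h - 1)*(h - 5)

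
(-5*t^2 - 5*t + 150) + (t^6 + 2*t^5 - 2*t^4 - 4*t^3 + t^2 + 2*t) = t^6 + 2*t^5 - 2*t^4 - 4*t^3 - 4*t^2 - 3*t + 150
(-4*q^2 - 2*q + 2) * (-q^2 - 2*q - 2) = 4*q^4 + 10*q^3 + 10*q^2 - 4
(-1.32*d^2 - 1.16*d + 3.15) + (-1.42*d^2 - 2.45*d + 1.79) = -2.74*d^2 - 3.61*d + 4.94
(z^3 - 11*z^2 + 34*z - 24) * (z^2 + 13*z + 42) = z^5 + 2*z^4 - 67*z^3 - 44*z^2 + 1116*z - 1008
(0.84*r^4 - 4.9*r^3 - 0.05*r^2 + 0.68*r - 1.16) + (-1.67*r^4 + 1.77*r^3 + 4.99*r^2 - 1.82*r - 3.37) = -0.83*r^4 - 3.13*r^3 + 4.94*r^2 - 1.14*r - 4.53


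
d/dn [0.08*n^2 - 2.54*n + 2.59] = 0.16*n - 2.54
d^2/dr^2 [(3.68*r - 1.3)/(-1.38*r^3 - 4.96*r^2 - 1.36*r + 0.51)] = (-42.049152*r^5 - 121.424544*r^4 - 24.882688*r^3 + 175.451712*r^2 + 2.251752*r + 6.281024)/(2.628072*r^9 + 28.337472*r^8 + 109.620576*r^7 + 174.963772*r^6 + 87.086784*r^5 - 15.861408*r^4 - 17.049266*r^3 + 1.0404*r^2 + 1.061208*r - 0.132651)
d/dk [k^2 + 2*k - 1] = 2*k + 2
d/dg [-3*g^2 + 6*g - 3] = 6 - 6*g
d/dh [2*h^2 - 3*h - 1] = 4*h - 3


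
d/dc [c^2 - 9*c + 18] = 2*c - 9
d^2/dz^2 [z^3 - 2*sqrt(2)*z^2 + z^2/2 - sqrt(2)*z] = 6*z - 4*sqrt(2) + 1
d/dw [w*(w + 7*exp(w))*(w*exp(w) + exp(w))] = (w^3 + 14*w^2*exp(w) + 4*w^2 + 28*w*exp(w) + 2*w + 7*exp(w))*exp(w)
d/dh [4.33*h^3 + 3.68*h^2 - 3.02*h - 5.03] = 12.99*h^2 + 7.36*h - 3.02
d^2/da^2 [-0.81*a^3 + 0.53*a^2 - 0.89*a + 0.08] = 1.06 - 4.86*a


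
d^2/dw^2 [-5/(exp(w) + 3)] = 5*(3 - exp(w))*exp(w)/(exp(w) + 3)^3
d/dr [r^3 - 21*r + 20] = 3*r^2 - 21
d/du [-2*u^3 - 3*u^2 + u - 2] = -6*u^2 - 6*u + 1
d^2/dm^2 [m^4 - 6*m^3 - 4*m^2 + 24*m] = 12*m^2 - 36*m - 8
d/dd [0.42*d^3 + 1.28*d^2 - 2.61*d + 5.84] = 1.26*d^2 + 2.56*d - 2.61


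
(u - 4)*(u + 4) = u^2 - 16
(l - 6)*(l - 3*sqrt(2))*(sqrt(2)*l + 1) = sqrt(2)*l^3 - 6*sqrt(2)*l^2 - 5*l^2 - 3*sqrt(2)*l + 30*l + 18*sqrt(2)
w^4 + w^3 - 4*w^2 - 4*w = w*(w - 2)*(w + 1)*(w + 2)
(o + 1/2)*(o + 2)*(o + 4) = o^3 + 13*o^2/2 + 11*o + 4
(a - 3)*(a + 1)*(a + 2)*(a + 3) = a^4 + 3*a^3 - 7*a^2 - 27*a - 18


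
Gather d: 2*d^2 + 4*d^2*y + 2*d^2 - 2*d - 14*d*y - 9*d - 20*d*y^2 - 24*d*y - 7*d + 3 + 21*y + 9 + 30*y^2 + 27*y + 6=d^2*(4*y + 4) + d*(-20*y^2 - 38*y - 18) + 30*y^2 + 48*y + 18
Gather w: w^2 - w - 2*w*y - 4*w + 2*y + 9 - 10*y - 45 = w^2 + w*(-2*y - 5) - 8*y - 36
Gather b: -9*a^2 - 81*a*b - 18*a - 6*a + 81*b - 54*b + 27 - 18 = -9*a^2 - 24*a + b*(27 - 81*a) + 9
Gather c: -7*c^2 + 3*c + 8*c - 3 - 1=-7*c^2 + 11*c - 4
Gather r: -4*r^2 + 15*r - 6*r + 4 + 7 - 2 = -4*r^2 + 9*r + 9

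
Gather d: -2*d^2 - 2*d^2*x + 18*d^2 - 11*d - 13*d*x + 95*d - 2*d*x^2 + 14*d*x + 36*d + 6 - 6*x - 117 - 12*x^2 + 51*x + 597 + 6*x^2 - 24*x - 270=d^2*(16 - 2*x) + d*(-2*x^2 + x + 120) - 6*x^2 + 21*x + 216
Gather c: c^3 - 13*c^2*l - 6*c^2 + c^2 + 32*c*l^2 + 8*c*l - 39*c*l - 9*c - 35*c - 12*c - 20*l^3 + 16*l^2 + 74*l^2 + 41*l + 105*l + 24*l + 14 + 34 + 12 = c^3 + c^2*(-13*l - 5) + c*(32*l^2 - 31*l - 56) - 20*l^3 + 90*l^2 + 170*l + 60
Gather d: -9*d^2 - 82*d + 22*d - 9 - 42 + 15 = -9*d^2 - 60*d - 36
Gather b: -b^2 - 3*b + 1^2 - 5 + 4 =-b^2 - 3*b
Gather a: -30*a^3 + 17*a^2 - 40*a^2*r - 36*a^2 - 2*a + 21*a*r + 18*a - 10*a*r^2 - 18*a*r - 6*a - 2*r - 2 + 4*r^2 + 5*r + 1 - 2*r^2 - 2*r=-30*a^3 + a^2*(-40*r - 19) + a*(-10*r^2 + 3*r + 10) + 2*r^2 + r - 1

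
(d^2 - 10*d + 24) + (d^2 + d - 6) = 2*d^2 - 9*d + 18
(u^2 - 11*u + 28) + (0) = u^2 - 11*u + 28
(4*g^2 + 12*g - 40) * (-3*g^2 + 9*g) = -12*g^4 + 228*g^2 - 360*g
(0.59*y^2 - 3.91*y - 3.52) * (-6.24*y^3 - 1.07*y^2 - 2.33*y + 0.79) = -3.6816*y^5 + 23.7671*y^4 + 24.7738*y^3 + 13.3428*y^2 + 5.1127*y - 2.7808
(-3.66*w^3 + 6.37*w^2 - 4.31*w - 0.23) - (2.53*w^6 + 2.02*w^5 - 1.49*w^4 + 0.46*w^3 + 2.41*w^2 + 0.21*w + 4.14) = -2.53*w^6 - 2.02*w^5 + 1.49*w^4 - 4.12*w^3 + 3.96*w^2 - 4.52*w - 4.37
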